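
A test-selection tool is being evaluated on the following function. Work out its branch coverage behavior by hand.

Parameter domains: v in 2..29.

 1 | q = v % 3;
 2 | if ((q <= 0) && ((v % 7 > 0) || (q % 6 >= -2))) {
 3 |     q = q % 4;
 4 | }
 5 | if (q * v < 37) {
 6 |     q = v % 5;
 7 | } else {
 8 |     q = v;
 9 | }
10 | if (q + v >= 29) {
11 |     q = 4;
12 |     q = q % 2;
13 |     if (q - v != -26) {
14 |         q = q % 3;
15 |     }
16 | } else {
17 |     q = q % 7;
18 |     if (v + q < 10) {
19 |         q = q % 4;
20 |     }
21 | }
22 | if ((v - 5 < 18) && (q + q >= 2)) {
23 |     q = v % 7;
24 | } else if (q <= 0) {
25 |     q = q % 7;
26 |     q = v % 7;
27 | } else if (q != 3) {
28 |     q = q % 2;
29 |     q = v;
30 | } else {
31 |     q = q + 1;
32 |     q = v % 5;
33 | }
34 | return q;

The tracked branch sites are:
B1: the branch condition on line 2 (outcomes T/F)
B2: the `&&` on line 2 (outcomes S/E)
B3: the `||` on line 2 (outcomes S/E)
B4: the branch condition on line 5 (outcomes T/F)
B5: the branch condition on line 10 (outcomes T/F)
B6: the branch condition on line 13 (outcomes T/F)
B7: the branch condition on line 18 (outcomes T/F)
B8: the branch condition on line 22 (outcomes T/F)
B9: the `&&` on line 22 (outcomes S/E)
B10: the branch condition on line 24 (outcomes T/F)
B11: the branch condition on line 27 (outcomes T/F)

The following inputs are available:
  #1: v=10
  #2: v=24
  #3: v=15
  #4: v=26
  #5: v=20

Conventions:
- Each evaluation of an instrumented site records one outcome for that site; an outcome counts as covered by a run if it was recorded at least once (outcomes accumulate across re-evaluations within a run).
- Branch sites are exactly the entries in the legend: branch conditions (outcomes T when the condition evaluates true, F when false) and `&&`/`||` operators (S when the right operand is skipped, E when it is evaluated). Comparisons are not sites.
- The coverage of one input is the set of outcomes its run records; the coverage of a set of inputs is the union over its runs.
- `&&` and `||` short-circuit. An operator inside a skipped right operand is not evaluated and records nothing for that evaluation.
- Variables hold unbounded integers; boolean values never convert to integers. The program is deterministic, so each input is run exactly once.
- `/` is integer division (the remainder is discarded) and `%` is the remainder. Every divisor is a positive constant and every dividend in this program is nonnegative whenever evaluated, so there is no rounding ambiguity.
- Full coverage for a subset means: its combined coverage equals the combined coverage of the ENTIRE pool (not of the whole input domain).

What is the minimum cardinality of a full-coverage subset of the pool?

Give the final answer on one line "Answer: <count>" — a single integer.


run #1 (v=10) records B1=F, B2=S, B4=T, B5=F, B7=F, B8=F, B9=E, B10=T
run #2 (v=24) records B1=T, B2=E, B3=S, B4=T, B5=F, B7=F, B8=F, B9=S, B10=F, B11=T
run #3 (v=15) records B1=T, B2=E, B3=S, B4=T, B5=F, B7=F, B8=F, B9=E, B10=T
run #4 (v=26) records B1=F, B2=S, B4=F, B5=T, B6=F, B8=F, B9=S, B10=T
run #5 (v=20) records B1=F, B2=S, B4=F, B5=T, B6=T, B8=F, B9=E, B10=T
the full pool covers 18 outcomes: B1=T, B1=F, B2=S, B2=E, B3=S, B4=T, B4=F, B5=T, B5=F, B6=T, B6=F, B7=F, B8=F, B9=S, B9=E, B10=T, B10=F, B11=T
size 1 is not enough: best union over all size-1 subsets is 10/18
size 2 is not enough: best union over all size-2 subsets is 17/18
at size 3, {2, 4, 5} reaches all 18 outcomes; every lexicographically earlier size-3 subset fails
Answer: 3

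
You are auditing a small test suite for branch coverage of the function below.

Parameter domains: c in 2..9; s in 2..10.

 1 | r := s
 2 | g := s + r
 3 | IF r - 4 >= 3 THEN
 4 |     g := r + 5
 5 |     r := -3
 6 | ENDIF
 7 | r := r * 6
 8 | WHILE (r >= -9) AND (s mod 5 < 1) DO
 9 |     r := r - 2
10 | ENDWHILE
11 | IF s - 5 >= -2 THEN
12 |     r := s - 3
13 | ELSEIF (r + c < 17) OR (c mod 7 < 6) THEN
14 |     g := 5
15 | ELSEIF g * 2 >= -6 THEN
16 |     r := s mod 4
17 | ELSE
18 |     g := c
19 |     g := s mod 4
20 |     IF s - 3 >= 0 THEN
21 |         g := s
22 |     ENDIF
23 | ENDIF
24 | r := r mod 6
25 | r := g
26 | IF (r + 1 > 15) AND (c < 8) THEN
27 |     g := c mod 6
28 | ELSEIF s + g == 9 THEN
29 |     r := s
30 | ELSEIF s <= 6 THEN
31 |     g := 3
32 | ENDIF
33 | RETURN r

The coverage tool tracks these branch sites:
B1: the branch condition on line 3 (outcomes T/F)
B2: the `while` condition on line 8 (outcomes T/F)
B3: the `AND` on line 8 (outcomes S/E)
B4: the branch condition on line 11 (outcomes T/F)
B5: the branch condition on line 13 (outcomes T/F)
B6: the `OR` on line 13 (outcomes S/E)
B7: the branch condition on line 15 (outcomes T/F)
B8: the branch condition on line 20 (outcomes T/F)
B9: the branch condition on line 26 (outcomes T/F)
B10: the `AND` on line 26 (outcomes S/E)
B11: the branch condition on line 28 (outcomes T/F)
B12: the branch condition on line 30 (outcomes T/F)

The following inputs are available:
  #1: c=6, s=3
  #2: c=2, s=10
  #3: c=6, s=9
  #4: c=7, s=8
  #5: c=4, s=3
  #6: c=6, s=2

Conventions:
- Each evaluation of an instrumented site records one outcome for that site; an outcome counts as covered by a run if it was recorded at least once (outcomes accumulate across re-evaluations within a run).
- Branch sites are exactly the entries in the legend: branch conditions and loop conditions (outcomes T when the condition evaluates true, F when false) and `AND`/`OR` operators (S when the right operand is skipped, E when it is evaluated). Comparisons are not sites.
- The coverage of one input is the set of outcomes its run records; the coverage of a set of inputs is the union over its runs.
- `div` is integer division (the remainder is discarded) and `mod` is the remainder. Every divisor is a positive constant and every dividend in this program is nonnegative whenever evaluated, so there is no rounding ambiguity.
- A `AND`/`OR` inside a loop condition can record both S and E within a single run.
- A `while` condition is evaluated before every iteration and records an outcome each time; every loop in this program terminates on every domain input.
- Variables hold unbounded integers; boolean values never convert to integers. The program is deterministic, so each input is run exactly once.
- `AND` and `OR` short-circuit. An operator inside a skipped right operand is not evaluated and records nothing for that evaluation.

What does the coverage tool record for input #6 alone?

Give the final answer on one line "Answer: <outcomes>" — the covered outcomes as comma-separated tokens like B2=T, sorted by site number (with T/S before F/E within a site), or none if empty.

Tracing the run of input #6 (c=6, s=2):
  B1->F, B3->E, B2->F, B4->F, B6->E, B5->F, B7->T, B10->S, B9->F, B11->F
  B12->T
deduplicating events, the covered set is: B1=F, B2=F, B3=E, B4=F, B5=F, B6=E, B7=T, B9=F, B10=S, B11=F, B12=T

Answer: B1=F, B2=F, B3=E, B4=F, B5=F, B6=E, B7=T, B9=F, B10=S, B11=F, B12=T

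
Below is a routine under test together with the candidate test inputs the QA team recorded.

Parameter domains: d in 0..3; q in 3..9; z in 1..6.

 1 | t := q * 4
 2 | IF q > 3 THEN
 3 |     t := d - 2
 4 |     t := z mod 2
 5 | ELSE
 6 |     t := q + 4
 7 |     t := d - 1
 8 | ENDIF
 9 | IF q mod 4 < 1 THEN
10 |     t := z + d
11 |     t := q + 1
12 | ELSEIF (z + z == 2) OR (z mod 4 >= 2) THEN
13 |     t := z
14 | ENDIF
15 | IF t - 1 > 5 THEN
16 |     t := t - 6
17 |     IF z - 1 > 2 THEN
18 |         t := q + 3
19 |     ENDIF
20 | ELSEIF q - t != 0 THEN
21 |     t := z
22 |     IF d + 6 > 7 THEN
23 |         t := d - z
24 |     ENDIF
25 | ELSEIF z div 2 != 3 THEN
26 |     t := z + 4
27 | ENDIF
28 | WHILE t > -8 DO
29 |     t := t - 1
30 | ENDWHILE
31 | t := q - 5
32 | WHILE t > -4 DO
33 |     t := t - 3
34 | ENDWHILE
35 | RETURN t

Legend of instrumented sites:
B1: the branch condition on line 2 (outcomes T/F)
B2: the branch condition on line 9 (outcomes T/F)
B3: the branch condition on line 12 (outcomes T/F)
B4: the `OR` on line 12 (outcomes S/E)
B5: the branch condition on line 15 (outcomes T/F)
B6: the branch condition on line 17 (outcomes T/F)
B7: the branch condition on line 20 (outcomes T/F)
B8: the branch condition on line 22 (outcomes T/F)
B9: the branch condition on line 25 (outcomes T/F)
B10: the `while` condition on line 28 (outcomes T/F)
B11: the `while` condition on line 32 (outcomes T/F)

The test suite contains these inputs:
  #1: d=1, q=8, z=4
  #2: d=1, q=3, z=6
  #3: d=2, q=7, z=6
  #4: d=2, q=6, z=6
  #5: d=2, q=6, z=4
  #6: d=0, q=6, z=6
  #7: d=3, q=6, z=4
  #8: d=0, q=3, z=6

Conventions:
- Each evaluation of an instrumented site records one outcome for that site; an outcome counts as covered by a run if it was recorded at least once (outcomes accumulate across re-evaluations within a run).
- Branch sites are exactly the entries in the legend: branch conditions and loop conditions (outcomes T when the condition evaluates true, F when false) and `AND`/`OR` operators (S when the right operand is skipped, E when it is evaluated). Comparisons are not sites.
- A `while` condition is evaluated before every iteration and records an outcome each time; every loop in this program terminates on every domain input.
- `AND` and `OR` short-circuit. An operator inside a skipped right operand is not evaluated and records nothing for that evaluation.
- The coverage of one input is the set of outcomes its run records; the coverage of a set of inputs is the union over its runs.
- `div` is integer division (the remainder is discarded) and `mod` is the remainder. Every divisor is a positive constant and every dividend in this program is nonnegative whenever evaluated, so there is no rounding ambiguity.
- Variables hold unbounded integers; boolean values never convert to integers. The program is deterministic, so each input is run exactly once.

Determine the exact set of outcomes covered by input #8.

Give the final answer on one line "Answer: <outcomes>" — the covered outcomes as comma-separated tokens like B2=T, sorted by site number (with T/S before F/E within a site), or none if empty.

Event log for input #8 (d=0, q=3, z=6):
  B1->F, B2->F, B4->E, B3->T, B5->F, B7->T, B8->F, B10->T, B10->T, B10->T
  B10->T, B10->T, B10->T, B10->T, B10->T, B10->T, B10->T, B10->T, B10->T, B10->T
  B10->T, B10->F, B11->T, B11->F
collecting distinct outcomes: B1=F, B2=F, B3=T, B4=E, B5=F, B7=T, B8=F, B10=T, B10=F, B11=T, B11=F

Answer: B1=F, B2=F, B3=T, B4=E, B5=F, B7=T, B8=F, B10=T, B10=F, B11=T, B11=F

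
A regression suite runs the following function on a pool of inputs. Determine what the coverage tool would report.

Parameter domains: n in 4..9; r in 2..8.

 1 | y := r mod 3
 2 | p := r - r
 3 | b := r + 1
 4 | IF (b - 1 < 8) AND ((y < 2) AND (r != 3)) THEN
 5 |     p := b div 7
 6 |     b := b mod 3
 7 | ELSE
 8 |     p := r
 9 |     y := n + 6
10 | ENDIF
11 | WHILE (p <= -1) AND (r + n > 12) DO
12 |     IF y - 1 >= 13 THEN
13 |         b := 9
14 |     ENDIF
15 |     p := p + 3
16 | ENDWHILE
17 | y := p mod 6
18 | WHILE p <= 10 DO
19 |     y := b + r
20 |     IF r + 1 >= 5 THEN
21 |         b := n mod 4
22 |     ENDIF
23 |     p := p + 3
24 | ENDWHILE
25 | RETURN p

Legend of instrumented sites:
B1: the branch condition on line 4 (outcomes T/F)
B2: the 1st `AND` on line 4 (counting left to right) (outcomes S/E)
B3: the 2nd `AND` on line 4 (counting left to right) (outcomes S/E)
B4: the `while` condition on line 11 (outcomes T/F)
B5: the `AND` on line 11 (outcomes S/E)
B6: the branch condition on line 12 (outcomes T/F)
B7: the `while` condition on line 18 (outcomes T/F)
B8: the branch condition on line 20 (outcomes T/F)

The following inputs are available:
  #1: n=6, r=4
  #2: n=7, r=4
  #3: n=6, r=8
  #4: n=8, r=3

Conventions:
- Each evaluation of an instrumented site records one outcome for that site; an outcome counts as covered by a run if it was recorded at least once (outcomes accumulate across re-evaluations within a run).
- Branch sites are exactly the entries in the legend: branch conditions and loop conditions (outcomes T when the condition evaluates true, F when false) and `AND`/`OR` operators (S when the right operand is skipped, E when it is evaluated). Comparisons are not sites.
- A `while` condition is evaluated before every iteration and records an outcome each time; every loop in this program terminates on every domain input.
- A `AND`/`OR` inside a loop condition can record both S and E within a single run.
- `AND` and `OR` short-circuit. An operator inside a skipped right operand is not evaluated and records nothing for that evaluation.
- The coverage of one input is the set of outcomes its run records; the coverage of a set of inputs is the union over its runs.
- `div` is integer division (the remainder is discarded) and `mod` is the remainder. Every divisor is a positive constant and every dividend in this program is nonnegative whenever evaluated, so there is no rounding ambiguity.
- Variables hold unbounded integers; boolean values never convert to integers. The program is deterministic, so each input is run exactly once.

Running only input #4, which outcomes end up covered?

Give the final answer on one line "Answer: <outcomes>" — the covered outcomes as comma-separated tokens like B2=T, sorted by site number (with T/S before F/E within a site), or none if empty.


Event log for input #4 (n=8, r=3):
  B2->E, B3->E, B1->F, B5->S, B4->F, B7->T, B8->F, B7->T, B8->F, B7->T
  B8->F, B7->F
distinct outcomes covered: B1=F, B2=E, B3=E, B4=F, B5=S, B7=T, B7=F, B8=F
Answer: B1=F, B2=E, B3=E, B4=F, B5=S, B7=T, B7=F, B8=F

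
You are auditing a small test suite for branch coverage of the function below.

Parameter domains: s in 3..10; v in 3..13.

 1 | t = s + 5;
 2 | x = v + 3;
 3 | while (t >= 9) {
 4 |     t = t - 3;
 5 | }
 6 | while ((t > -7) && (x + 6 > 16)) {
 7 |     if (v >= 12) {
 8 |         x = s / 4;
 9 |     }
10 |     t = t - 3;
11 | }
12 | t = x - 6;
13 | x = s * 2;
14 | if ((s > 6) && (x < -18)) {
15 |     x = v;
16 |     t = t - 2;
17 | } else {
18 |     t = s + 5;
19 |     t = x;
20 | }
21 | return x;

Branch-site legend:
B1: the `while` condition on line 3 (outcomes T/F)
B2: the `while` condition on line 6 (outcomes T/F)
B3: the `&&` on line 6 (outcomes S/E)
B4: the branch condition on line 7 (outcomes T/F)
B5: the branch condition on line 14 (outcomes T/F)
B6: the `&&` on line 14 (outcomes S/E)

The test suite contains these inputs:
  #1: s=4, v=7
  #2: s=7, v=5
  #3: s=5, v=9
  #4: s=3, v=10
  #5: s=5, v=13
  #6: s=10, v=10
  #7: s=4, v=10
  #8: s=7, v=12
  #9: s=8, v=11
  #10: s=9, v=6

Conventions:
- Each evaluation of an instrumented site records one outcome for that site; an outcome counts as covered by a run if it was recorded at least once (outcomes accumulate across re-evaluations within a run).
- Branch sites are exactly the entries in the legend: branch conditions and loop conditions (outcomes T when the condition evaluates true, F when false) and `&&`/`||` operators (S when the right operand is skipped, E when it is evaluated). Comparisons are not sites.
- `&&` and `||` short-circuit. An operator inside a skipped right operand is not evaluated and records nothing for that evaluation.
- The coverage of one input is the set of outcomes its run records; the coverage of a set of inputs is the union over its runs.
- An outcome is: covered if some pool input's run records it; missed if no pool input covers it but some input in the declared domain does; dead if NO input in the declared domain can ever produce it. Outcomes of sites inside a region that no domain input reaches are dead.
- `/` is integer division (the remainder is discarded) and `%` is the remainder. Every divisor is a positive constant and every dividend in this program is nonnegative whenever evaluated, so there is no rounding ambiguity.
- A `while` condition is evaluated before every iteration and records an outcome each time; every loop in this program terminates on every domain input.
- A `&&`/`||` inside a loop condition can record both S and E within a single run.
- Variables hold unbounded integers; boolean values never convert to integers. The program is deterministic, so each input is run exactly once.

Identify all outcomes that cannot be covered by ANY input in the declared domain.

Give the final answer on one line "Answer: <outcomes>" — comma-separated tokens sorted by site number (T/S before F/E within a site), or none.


running all 88 domain inputs and tallying outcomes:
  B5=T: never recorded by any domain input -> dead
  reachable outcomes have witnesses, e.g. B1=T (e.g. s=4, v=3), B1=F (e.g. s=3, v=3), B2=T (e.g. s=3, v=8), B2=F (e.g. s=3, v=3)
Answer: B5=T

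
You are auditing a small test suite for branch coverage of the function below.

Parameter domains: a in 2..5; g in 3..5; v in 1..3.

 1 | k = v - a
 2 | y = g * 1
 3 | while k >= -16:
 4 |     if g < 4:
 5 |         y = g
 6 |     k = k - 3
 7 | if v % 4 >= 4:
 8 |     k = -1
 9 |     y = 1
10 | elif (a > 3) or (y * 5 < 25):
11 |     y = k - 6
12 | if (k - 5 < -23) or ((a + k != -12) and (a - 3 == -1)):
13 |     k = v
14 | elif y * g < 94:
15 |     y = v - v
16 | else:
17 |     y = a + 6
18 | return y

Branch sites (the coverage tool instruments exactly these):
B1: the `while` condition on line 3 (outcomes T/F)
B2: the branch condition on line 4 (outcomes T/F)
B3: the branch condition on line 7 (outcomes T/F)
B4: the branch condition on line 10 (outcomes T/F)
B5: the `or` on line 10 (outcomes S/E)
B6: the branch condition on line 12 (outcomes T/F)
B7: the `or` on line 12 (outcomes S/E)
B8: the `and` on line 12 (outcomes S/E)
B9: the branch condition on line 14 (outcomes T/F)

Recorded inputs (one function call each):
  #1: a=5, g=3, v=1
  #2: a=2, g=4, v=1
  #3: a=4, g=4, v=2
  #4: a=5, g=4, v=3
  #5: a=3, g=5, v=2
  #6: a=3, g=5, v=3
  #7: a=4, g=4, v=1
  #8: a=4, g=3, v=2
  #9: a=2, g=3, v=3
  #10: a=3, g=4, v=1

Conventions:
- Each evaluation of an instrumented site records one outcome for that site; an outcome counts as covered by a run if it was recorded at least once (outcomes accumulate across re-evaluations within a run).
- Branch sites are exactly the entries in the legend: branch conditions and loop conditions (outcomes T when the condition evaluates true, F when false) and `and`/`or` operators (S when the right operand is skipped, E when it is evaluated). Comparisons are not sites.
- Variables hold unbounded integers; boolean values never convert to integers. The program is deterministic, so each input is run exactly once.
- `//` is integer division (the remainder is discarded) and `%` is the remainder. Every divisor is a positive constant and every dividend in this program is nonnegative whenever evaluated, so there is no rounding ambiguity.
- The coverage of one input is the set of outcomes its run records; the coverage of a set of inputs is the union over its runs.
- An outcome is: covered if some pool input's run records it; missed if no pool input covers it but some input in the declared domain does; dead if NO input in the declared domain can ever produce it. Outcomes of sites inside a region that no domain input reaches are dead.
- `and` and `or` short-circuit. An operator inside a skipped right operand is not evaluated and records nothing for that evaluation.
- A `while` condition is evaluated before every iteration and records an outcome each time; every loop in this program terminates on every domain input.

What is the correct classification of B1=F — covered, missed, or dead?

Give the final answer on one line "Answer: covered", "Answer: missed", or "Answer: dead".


B1=F is recorded by pool input(s) 1, 2, 3, 4, 5, 6, 7, 8, 9, 10 -> covered
Answer: covered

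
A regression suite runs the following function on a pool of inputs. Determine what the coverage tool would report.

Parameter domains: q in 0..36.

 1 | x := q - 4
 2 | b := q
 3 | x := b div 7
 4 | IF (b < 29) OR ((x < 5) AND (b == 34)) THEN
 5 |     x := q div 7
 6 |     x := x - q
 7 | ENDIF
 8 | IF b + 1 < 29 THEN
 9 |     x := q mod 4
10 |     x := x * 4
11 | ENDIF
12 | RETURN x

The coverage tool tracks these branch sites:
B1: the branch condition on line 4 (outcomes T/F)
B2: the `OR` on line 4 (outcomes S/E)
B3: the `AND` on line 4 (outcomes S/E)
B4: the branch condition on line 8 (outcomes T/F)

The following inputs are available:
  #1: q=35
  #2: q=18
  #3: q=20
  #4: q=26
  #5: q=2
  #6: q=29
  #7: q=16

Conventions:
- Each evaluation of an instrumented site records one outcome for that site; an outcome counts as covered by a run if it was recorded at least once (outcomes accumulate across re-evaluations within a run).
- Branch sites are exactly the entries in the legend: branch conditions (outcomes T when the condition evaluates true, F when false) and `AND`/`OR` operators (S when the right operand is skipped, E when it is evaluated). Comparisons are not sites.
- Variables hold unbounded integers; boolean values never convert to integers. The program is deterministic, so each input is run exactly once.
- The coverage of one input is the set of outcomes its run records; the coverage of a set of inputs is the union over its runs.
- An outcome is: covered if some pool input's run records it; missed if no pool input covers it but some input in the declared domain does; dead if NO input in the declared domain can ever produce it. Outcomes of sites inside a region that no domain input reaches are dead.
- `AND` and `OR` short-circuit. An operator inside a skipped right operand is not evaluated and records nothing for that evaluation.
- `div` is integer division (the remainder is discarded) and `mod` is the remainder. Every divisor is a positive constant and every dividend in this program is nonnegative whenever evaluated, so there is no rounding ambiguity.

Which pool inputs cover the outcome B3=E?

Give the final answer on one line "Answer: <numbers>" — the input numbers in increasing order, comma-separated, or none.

input #1 (q=35): never hits B3=E
input #2 (q=18): never hits B3=E
input #3 (q=20): never hits B3=E
input #4 (q=26): never hits B3=E
input #5 (q=2): never hits B3=E
input #6 (q=29): hits B3=E
input #7 (q=16): never hits B3=E

Answer: 6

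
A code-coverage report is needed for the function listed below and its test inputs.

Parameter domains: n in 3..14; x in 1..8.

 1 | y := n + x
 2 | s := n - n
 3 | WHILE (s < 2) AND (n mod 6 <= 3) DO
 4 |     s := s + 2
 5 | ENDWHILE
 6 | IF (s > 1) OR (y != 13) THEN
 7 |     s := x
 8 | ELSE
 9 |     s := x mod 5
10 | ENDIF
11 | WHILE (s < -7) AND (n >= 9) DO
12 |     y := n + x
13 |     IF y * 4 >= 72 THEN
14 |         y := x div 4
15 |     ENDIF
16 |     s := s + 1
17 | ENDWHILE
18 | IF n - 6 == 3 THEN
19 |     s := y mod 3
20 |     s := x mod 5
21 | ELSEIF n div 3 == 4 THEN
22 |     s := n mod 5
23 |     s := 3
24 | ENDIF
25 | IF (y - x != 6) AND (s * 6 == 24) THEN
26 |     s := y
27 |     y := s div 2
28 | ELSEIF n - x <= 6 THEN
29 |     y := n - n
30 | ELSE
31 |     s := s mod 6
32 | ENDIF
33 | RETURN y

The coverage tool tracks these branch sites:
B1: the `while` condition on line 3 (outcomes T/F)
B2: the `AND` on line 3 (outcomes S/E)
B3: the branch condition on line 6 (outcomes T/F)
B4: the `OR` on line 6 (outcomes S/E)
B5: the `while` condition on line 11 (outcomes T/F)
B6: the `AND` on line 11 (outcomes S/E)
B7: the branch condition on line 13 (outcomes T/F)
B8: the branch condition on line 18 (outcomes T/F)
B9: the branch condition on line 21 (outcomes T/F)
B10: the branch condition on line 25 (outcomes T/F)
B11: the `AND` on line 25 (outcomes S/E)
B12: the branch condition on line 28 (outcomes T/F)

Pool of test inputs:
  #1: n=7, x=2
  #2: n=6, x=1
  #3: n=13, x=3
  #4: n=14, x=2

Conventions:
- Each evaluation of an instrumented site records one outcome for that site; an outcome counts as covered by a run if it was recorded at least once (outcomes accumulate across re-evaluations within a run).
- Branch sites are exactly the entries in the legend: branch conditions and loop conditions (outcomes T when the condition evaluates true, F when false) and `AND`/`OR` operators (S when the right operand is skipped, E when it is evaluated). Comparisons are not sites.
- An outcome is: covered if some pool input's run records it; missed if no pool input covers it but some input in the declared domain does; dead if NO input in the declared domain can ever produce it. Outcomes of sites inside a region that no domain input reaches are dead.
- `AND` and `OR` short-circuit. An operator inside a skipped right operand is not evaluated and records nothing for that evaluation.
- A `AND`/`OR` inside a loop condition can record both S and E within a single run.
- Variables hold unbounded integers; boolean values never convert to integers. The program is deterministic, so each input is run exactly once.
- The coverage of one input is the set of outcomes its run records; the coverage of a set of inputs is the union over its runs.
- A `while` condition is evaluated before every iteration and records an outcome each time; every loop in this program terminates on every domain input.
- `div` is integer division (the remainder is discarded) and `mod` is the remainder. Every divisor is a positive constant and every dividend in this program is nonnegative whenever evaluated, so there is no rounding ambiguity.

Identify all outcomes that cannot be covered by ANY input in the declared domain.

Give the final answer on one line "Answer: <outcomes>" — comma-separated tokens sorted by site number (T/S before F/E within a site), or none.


running all 96 domain inputs and tallying outcomes:
  B5=T: no domain input ever produces it -> dead
  B6=E: no domain input ever produces it -> dead
  B7=T: no domain input ever produces it -> dead
  B7=F: no domain input ever produces it -> dead
  reachable outcomes have witnesses, e.g. B1=T (e.g. n=3, x=1), B1=F (e.g. n=3, x=1), B2=S (e.g. n=3, x=1), B2=E (e.g. n=3, x=1)
Answer: B5=T, B6=E, B7=T, B7=F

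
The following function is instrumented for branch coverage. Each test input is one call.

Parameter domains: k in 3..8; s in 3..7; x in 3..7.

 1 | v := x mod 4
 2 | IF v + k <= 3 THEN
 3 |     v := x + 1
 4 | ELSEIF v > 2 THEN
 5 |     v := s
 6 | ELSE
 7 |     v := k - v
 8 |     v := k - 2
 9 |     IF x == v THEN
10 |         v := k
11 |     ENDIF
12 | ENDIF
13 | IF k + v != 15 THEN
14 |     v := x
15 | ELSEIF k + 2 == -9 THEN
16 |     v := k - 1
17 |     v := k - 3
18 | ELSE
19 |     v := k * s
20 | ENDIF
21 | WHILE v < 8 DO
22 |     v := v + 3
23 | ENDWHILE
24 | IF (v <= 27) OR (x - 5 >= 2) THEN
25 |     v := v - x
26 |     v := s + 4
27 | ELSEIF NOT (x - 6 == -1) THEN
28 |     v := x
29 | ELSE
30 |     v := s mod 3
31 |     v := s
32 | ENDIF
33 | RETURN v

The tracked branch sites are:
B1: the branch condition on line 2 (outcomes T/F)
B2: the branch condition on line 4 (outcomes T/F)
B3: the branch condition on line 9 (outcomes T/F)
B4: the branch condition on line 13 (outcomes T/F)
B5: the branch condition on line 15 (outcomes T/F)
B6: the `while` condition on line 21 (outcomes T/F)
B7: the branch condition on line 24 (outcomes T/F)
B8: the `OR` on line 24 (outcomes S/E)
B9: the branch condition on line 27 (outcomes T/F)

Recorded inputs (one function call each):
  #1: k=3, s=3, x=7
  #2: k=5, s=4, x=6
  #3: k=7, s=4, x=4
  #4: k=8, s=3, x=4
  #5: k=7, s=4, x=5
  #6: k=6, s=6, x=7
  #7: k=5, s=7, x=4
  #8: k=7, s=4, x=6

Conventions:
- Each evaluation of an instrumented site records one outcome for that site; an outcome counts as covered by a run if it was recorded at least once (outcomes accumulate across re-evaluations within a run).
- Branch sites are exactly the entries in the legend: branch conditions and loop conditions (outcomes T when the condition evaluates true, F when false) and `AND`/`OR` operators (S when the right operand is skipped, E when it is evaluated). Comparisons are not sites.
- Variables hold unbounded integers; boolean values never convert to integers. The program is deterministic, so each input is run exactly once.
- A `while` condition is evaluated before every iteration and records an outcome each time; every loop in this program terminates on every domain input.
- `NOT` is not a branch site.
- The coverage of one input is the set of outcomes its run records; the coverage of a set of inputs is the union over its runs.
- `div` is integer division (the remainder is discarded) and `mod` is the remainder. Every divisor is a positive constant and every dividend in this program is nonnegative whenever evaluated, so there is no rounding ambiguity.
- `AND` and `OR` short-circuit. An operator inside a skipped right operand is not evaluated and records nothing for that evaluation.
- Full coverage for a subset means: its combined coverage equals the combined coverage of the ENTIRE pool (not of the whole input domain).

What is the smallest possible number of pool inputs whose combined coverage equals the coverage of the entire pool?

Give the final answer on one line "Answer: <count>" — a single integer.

#1 (k=3, s=3, x=7) -> covered: B1=F, B2=T, B4=T, B6=T, B6=F, B7=T, B8=S
#2 (k=5, s=4, x=6) -> covered: B1=F, B2=F, B3=F, B4=T, B6=T, B6=F, B7=T, B8=S
#3 (k=7, s=4, x=4) -> covered: B1=F, B2=F, B3=F, B4=T, B6=T, B6=F, B7=T, B8=S
#4 (k=8, s=3, x=4) -> covered: B1=F, B2=F, B3=F, B4=T, B6=T, B6=F, B7=T, B8=S
#5 (k=7, s=4, x=5) -> covered: B1=F, B2=F, B3=T, B4=T, B6=T, B6=F, B7=T, B8=S
#6 (k=6, s=6, x=7) -> covered: B1=F, B2=T, B4=T, B6=T, B6=F, B7=T, B8=S
#7 (k=5, s=7, x=4) -> covered: B1=F, B2=F, B3=F, B4=T, B6=T, B6=F, B7=T, B8=S
#8 (k=7, s=4, x=6) -> covered: B1=F, B2=F, B3=F, B4=T, B6=T, B6=F, B7=T, B8=S
pool-wide coverage (10 outcomes): B1=F, B2=T, B2=F, B3=T, B3=F, B4=T, B6=T, B6=F, B7=T, B8=S
size 1 is not enough: best union over all size-1 subsets is 8/10
size 2 is not enough: best union over all size-2 subsets is 9/10
the canonical winner is {1, 2, 5}: size 3, full 10-outcome coverage, earliest index list among size-3 covers

Answer: 3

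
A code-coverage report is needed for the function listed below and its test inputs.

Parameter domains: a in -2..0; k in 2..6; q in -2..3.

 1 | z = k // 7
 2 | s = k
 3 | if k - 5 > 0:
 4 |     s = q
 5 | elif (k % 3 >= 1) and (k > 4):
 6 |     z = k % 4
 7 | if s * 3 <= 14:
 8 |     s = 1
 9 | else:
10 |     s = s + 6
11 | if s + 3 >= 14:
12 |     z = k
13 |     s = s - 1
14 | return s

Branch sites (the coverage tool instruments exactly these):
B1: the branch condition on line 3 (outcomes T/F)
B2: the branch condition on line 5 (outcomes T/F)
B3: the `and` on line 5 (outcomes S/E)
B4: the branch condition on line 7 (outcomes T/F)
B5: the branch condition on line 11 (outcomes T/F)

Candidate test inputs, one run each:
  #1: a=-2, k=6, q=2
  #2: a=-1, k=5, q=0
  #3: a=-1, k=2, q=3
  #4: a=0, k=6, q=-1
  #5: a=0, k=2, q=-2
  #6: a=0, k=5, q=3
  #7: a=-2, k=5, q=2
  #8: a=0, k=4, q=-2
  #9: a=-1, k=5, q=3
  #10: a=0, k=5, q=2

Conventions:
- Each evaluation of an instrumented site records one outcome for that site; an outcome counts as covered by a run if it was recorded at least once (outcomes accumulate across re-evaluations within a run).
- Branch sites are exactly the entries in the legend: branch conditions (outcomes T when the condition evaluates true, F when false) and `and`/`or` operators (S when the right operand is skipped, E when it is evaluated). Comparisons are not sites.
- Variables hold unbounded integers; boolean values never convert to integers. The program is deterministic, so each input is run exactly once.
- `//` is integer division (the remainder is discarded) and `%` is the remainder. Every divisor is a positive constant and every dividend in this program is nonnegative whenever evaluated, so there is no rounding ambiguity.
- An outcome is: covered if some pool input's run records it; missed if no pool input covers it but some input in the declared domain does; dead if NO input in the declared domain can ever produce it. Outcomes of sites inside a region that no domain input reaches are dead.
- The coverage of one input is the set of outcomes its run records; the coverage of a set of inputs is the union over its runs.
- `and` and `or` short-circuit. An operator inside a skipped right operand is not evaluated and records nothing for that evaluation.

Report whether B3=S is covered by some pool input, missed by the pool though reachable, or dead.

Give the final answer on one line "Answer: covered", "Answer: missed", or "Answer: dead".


no pool input records B3=S
but domain input (a=-2, k=3, q=-2) does record it -> reachable, so missed
Answer: missed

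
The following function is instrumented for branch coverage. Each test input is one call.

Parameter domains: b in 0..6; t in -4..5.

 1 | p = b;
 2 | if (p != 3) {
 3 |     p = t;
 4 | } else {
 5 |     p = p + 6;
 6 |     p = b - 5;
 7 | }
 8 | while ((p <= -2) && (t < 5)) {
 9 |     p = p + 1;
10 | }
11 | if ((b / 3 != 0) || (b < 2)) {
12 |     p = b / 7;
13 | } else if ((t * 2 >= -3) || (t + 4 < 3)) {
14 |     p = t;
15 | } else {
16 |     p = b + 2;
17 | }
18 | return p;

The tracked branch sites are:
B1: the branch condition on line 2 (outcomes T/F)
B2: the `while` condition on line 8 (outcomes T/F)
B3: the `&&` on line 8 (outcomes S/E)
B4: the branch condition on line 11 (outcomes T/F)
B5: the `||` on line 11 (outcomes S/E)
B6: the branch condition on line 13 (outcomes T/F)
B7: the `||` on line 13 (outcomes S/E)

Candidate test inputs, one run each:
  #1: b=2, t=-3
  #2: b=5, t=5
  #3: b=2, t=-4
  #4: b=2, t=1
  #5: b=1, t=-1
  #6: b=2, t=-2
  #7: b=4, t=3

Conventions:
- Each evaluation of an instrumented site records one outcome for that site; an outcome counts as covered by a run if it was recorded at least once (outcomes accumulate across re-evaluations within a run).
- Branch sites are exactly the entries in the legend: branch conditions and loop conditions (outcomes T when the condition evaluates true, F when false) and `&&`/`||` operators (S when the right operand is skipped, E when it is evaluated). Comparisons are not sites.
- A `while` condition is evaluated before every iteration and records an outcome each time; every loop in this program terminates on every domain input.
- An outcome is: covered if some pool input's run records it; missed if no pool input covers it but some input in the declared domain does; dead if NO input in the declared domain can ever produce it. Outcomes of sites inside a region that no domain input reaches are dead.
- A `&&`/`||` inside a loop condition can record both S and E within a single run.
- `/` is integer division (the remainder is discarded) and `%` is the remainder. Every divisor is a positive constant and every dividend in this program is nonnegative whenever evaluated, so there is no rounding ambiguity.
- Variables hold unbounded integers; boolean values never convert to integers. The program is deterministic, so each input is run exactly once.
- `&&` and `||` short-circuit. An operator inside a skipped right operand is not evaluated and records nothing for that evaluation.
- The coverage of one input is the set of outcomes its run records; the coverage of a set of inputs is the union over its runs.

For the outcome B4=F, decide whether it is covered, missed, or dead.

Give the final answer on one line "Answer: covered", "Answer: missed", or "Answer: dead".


B4=F is recorded by pool input(s) 1, 3, 4, 6 -> covered
Answer: covered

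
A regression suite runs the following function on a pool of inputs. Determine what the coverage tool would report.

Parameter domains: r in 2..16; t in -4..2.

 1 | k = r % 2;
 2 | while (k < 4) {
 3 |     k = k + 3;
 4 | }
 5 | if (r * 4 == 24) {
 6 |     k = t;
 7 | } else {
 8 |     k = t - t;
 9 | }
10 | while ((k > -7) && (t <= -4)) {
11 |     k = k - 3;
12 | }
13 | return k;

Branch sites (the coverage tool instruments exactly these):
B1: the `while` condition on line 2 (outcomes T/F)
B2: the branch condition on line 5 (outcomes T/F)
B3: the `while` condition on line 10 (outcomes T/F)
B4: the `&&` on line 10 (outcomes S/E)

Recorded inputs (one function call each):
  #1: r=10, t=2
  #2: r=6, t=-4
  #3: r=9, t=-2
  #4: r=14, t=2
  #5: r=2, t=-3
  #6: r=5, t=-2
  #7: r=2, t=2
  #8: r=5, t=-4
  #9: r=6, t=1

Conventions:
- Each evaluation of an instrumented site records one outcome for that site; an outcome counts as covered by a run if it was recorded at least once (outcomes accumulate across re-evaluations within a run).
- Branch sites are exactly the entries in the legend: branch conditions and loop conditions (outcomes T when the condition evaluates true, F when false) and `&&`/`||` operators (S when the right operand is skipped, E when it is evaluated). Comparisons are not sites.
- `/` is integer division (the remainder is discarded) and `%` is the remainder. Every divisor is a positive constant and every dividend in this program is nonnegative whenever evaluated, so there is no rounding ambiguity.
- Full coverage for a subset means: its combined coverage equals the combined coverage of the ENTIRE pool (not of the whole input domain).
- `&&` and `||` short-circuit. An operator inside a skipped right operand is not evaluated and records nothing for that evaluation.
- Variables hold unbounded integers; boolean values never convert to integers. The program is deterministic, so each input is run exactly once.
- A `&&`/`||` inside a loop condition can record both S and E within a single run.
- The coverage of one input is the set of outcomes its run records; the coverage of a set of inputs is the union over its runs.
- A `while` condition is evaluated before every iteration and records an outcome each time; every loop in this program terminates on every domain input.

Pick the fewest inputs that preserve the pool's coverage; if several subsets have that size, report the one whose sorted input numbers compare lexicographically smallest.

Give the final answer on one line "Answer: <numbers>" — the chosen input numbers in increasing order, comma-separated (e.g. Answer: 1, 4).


input #1 (r=10, t=2): events B1->T, B1->T, B1->F, B2->F, B4->E, B3->F; covers B1=T, B1=F, B2=F, B3=F, B4=E
input #2 (r=6, t=-4): events B1->T, B1->T, B1->F, B2->T, B4->E, B3->T, B4->S, B3->F; covers B1=T, B1=F, B2=T, B3=T, B3=F, B4=S, B4=E
input #3 (r=9, t=-2): events B1->T, B1->F, B2->F, B4->E, B3->F; covers B1=T, B1=F, B2=F, B3=F, B4=E
input #4 (r=14, t=2): events B1->T, B1->T, B1->F, B2->F, B4->E, B3->F; covers B1=T, B1=F, B2=F, B3=F, B4=E
input #5 (r=2, t=-3): events B1->T, B1->T, B1->F, B2->F, B4->E, B3->F; covers B1=T, B1=F, B2=F, B3=F, B4=E
input #6 (r=5, t=-2): events B1->T, B1->F, B2->F, B4->E, B3->F; covers B1=T, B1=F, B2=F, B3=F, B4=E
input #7 (r=2, t=2): events B1->T, B1->T, B1->F, B2->F, B4->E, B3->F; covers B1=T, B1=F, B2=F, B3=F, B4=E
input #8 (r=5, t=-4): events B1->T, B1->F, B2->F, B4->E, B3->T, B4->E, B3->T, B4->E, B3->T, B4->S, B3->F; covers B1=T, B1=F, B2=F, B3=T, B3=F, B4=S, B4=E
input #9 (r=6, t=1): events B1->T, B1->T, B1->F, B2->T, B4->E, B3->F; covers B1=T, B1=F, B2=T, B3=F, B4=E
together the pool reaches 8 outcomes: B1=T, B1=F, B2=T, B2=F, B3=T, B3=F, B4=S, B4=E
checked all size-1 subsets: none covers 8 outcomes (max 7/8)
at size 2, {1, 2} reaches all 8 outcomes; every lexicographically earlier size-2 subset fails
Answer: 1, 2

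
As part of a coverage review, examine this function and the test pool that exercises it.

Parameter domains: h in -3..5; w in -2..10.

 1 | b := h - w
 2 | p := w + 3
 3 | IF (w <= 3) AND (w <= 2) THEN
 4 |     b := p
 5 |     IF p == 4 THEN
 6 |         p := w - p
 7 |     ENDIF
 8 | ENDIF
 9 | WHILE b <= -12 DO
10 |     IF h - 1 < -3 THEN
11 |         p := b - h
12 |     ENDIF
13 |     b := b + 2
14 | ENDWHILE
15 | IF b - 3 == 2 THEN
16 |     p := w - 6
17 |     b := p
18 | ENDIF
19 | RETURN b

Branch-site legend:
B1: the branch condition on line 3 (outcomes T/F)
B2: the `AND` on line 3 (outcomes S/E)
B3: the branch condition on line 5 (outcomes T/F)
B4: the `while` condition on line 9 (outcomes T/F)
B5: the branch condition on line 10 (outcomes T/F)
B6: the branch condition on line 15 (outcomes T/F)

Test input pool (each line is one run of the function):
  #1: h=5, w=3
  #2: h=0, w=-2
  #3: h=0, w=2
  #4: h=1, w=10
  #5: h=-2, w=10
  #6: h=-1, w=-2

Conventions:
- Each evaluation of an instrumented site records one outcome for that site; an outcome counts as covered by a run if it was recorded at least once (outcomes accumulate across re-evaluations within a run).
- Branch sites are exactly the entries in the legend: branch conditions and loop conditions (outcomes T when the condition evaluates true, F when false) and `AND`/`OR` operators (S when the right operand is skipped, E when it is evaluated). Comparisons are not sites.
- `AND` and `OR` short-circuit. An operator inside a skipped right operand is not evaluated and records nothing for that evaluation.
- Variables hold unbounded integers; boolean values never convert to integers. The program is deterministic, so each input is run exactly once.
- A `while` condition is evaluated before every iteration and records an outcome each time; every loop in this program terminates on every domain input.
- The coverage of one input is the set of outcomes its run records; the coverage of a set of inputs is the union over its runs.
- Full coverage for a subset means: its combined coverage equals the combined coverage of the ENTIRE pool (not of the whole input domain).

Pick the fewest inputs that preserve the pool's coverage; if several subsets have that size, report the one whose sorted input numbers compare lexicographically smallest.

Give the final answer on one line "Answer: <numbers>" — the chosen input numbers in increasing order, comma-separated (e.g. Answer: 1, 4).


input #1 (h=5, w=3): events B2->E, B1->F, B4->F, B6->F; covers B1=F, B2=E, B4=F, B6=F
input #2 (h=0, w=-2): events B2->E, B1->T, B3->F, B4->F, B6->F; covers B1=T, B2=E, B3=F, B4=F, B6=F
input #3 (h=0, w=2): events B2->E, B1->T, B3->F, B4->F, B6->T; covers B1=T, B2=E, B3=F, B4=F, B6=T
input #4 (h=1, w=10): events B2->S, B1->F, B4->F, B6->F; covers B1=F, B2=S, B4=F, B6=F
input #5 (h=-2, w=10): events B2->S, B1->F, B4->T, B5->F, B4->F, B6->F; covers B1=F, B2=S, B4=T, B4=F, B5=F, B6=F
input #6 (h=-1, w=-2): events B2->E, B1->T, B3->F, B4->F, B6->F; covers B1=T, B2=E, B3=F, B4=F, B6=F
the full pool covers 10 outcomes: B1=T, B1=F, B2=S, B2=E, B3=F, B4=T, B4=F, B5=F, B6=T, B6=F
every size-1 subset falls short of the 10 outcomes (best: 6/10)
the canonical winner is {3, 5}: size 2, full 10-outcome coverage, earliest index list among size-2 covers
Answer: 3, 5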